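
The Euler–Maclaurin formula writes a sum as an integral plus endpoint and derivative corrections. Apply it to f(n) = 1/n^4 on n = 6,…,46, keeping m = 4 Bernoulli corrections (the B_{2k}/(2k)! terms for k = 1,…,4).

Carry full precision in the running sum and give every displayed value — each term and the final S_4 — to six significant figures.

Integral: ∫_6^46 1/x^4 dx = 0.00153979.
Endpoint term: (f(6) + f(46))/2 = (0.000771605 + 2.23341e-07)/2 = 0.000385914.
So far: 0.00192570.
Correction k=1: B_{2}/2! · (f^{(1)}(46) − f^{(1)}(6)) = 1/12 · (-1.94210e-08 − (-0.000514403)) = 4.28653e-05.
Running total after k=1: 0.00196856.
Correction k=2: B_{4}/4! · (f^{(3)}(46) − f^{(3)}(6)) = −1/720 · (-2.75345e-10 − (-0.000428669)) = -5.95374e-07.
Running total after k=2: 0.00196797.
Correction k=3: B_{6}/6! · (f^{(5)}(46) − f^{(5)}(6)) = 1/30240 · (-7.28700e-12 − (-0.000666819)) = 2.20509e-08.
Running total after k=3: 0.00196799.
Correction k=4: B_{8}/8! · (f^{(7)}(46) − f^{(7)}(6)) = −1/1209600 · (-3.09939e-13 − (-0.00166705)) = -1.37818e-09.

S_4 ≈ 0.00196799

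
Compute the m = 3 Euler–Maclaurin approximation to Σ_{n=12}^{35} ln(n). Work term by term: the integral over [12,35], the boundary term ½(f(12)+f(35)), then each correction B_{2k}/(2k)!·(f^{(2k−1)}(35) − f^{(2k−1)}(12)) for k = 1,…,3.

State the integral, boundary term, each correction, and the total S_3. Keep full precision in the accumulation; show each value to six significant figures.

Integral: ∫_12^35 ln(x) dx = 71.6183.
Boundary: ½(f(12) + f(35)) = ½(2.48491 + 3.55535) = 3.02013.
Running total after boundary: 74.6384.
Correction k=1: B_{2}/2! · (f^{(1)}(35) − f^{(1)}(12)) = 1/12 · (0.0285714 − 0.0833333) = -0.00456349.
After k=1: 74.6339.
Correction k=2: B_{4}/4! · (f^{(3)}(35) − f^{(3)}(12)) = −1/720 · (4.66472e-05 − 0.00115741) = 1.54272e-06.
After k=2: 74.6339.
Correction k=3: B_{6}/6! · (f^{(5)}(35) − f^{(5)}(12)) = 1/30240 · (4.56952e-07 − 9.64506e-05) = -3.17439e-09.

S_3 ≈ 74.6339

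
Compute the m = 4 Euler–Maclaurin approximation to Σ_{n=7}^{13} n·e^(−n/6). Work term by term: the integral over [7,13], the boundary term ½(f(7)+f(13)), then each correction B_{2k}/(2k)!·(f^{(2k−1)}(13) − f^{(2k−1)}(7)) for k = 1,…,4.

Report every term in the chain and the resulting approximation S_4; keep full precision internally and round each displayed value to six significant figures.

S_4 ≈ 13.0575

∫_7^13 x·e^(−x/6) dx evaluates to 11.2297.
½[f(7) + f(13)] = ½[2.17982 + 1.48926] = 1.83454.
Running total after boundary: 13.0643.
k=1: B_{2}/(2)! × [f^{(1)}(13) − f^{(1)}(7)] = 1/12 × (-0.133652 − (-0.0519005)) = -0.00681262.
After k=1: 13.0575.
k=2: B_{4}/(4)! × [f^{(3)}(13) − f^{(3)}(7)] = −1/720 × (0.00265183 − 0.0158585) = 1.83426e-05.
After k=2: 13.0575.
k=3: B_{6}/(6)! × [f^{(5)}(13) − f^{(5)}(7)] = 1/30240 × (0.000250450 − 0.000921074) = -2.21767e-08.
After k=3: 13.0575.
k=4: B_{8}/(8)! × [f^{(7)}(13) − f^{(7)}(7)] = −1/1209600 × (1.18677e-05 − 3.89343e-05) = 2.23765e-11.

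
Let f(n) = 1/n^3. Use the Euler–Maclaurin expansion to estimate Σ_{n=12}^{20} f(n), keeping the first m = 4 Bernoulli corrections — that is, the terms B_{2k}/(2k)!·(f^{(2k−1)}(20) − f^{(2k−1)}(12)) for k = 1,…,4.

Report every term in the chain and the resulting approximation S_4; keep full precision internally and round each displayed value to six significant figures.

∫_12^20 1/x^3 dx evaluates to 0.00222222.
Boundary: ½(f(12) + f(20)) = ½(0.000578704 + 0.000125000) = 0.000351852.
Integral + boundary = 0.00257407.
Correction k=1: B_{2}/2! · (f^{(1)}(20) − f^{(1)}(12)) = 1/12 · (-1.87500e-05 − (-0.000144676)) = 1.04938e-05.
Partial sum through k=1: 0.00258457.
Correction k=2: B_{4}/4! · (f^{(3)}(20) − f^{(3)}(12)) = −1/720 · (-9.37500e-07 − (-2.00939e-05)) = -2.66061e-08.
Partial sum through k=2: 0.00258454.
Correction k=3: B_{6}/6! · (f^{(5)}(20) − f^{(5)}(12)) = 1/30240 · (-9.84375e-08 − (-5.86071e-06)) = 1.90551e-10.
Partial sum through k=3: 0.00258454.
Correction k=4: B_{8}/8! · (f^{(7)}(20) − f^{(7)}(12)) = −1/1209600 · (-1.77188e-08 − (-2.93036e-06)) = -2.40794e-12.

S_4 ≈ 0.00258454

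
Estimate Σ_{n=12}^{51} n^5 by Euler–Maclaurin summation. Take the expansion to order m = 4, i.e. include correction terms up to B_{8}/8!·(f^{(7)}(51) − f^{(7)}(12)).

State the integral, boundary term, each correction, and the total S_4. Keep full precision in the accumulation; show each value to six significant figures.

S_4 ≈ 3.10766e+09

Integral: ∫_12^51 x^5 dx = 2.93222e+09.
Endpoint term: (f(12) + f(51))/2 = (248832 + 3.45025e+08)/2 = 1.72637e+08.
So far: 3.10485e+09.
k=1: B_{2}/(2)! × [f^{(1)}(51) − f^{(1)}(12)] = 1/12 × (3.38260e+07 − 103680) = 2.81019e+06.
Running total after k=1: 3.10766e+09.
k=2: B_{4}/(4)! × [f^{(3)}(51) − f^{(3)}(12)] = −1/720 × (156060 − 8640.00) = -204.750.
Running total after k=2: 3.10766e+09.
k=3: B_{6}/(6)! × [f^{(5)}(51) − f^{(5)}(12)] = 1/30240 × (120.000 − 120.000) = 0.00000.
Running total after k=3: 3.10766e+09.
k=4: B_{8}/(8)! × [f^{(7)}(51) − f^{(7)}(12)] = −1/1209600 × (0.00000 − 0.00000) = 0.00000.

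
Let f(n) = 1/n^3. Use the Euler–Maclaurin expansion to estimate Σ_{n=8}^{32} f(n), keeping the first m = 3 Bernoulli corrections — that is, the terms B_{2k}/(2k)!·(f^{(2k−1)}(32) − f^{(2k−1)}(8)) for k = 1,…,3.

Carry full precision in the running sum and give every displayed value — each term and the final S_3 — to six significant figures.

S_3 ≈ 0.00837652

Integral: ∫_8^32 1/x^3 dx = 0.00732422.
Boundary: ½(f(8) + f(32)) = ½(0.00195312 + 3.05176e-05) = 0.000991821.
Running total after boundary: 0.00831604.
Order-1 term: 1/12 · (-2.86102e-06 − (-0.000732422)) = 6.07967e-05.
After k=1: 0.00837684.
Order-2 term: −1/720 · (-5.58794e-08 − (-0.000228882)) = -3.17814e-07.
After k=2: 0.00837652.
Order-3 term: 1/30240 · (-2.29193e-09 − (-0.000150204)) = 4.96698e-09.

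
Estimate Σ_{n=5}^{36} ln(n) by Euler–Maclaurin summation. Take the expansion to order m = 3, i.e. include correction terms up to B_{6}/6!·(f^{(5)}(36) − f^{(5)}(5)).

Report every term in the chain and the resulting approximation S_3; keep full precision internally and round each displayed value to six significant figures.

S_3 ≈ 92.5416

∫_5^36 ln(x) dx evaluates to 89.9595.
Boundary: ½(f(5) + f(36)) = ½(1.60944 + 3.58352) = 2.59648.
So far: 92.5560.
Correction k=1: B_{2}/2! · (f^{(1)}(36) − f^{(1)}(5)) = 1/12 · (0.0277778 − 0.200000) = -0.0143519.
After k=1: 92.5416.
Correction k=2: B_{4}/4! · (f^{(3)}(36) − f^{(3)}(5)) = −1/720 · (4.28669e-05 − 0.0160000) = 2.21627e-05.
After k=2: 92.5416.
Correction k=3: B_{6}/6! · (f^{(5)}(36) − f^{(5)}(5)) = 1/30240 · (3.96916e-07 − 0.00768000) = -2.53955e-07.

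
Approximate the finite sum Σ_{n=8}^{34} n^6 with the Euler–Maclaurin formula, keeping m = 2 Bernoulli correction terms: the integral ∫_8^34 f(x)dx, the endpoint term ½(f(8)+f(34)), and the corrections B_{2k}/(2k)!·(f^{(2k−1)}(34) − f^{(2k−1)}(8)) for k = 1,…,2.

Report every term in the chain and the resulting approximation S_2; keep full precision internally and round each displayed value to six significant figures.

S_2 ≈ 8.29826e+09

The integral term ∫_8^34 x^6 dx = 7.50304e+09.
Boundary: ½(f(8) + f(34)) = ½(262144 + 1.54480e+09) = 7.72533e+08.
Integral + boundary = 8.27557e+09.
Order-1 term: 1/12 · (2.72613e+08 − 196608) = 2.27013e+07.
Partial sum through k=1: 8.29827e+09.
Order-2 term: −1/720 · (4.71648e+06 − 61440.0) = -6465.33.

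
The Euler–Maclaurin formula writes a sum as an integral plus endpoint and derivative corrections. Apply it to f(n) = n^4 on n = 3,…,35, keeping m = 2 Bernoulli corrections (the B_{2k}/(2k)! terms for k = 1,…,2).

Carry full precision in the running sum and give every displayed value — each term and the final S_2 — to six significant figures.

Integral: ∫_3^35 x^4 dx = 1.05043e+07.
½[f(3) + f(35)] = ½[81.0000 + 1.50062e+06] = 750353.
Running total after boundary: 1.12547e+07.
Order-1 term: 1/12 · (171500 − 108.000) = 14282.7.
After k=1: 1.12690e+07.
Order-2 term: −1/720 · (840.000 − 72.0000) = -1.06667.

S_2 ≈ 1.12690e+07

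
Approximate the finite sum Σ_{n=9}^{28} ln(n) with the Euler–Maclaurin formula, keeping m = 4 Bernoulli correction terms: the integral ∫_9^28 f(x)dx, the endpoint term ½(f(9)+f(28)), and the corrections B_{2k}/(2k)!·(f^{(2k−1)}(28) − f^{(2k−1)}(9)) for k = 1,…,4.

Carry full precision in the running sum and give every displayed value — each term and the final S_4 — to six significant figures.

S_4 ≈ 57.2851

∫_9^28 ln(x) dx evaluates to 54.5267.
½[f(9) + f(28)] = ½[2.19722 + 3.33220] = 2.76471.
Integral + boundary = 57.2914.
Correction k=1: B_{2}/2! · (f^{(1)}(28) − f^{(1)}(9)) = 1/12 · (0.0357143 − 0.111111) = -0.00628307.
Running total after k=1: 57.2851.
Correction k=2: B_{4}/4! · (f^{(3)}(28) − f^{(3)}(9)) = −1/720 · (9.11079e-05 − 0.00274348) = 3.68386e-06.
Running total after k=2: 57.2851.
Correction k=3: B_{6}/6! · (f^{(5)}(28) − f^{(5)}(9)) = 1/30240 · (1.39451e-06 − 0.000406442) = -1.33944e-08.
Running total after k=3: 57.2851.
Correction k=4: B_{8}/8! · (f^{(7)}(28) − f^{(7)}(9)) = −1/1209600 · (5.33613e-08 − 0.000150534) = 1.24405e-10.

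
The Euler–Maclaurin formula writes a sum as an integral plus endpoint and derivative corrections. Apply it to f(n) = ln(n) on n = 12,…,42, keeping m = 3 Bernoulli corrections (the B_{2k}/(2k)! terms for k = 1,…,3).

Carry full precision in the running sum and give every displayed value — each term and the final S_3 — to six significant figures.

Integral: ∫_12^42 ln(x) dx = 97.1632.
Boundary: ½(f(12) + f(42)) = ½(2.48491 + 3.73767) = 3.11129.
Running total after boundary: 100.275.
Order-1 term: 1/12 · (0.0238095 − 0.0833333) = -0.00496032.
Partial sum through k=1: 100.270.
Order-2 term: −1/720 · (2.69949e-05 − 0.00115741) = 1.57002e-06.
Partial sum through k=2: 100.270.
Order-3 term: 1/30240 · (1.83639e-07 − 9.64506e-05) = -3.18343e-09.

S_3 ≈ 100.270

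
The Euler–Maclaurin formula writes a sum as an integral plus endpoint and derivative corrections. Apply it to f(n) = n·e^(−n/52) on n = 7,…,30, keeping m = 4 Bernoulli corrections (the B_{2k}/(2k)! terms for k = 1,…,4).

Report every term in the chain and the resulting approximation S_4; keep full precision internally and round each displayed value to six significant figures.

S_4 ≈ 298.268

∫_7^30 x·e^(−x/52) dx evaluates to 286.828.
Endpoint term: (f(7) + f(30))/2 = (6.11836 + 16.8487)/2 = 11.4835.
Running total after boundary: 298.311.
k=1: B_{2}/(2)! × [f^{(1)}(30) − f^{(1)}(7)] = 1/12 × (0.237610 − 0.756391) = -0.0432318.
After k=1: 298.268.
k=2: B_{4}/(4)! × [f^{(3)}(30) − f^{(3)}(7)] = −1/720 × (0.000503276 − 0.000926219) = 5.87421e-07.
After k=2: 298.268.
k=3: B_{6}/(6)! × [f^{(5)}(30) − f^{(5)}(7)] = 1/30240 × (3.39748e-07 − 5.81622e-07) = -7.99850e-12.
After k=3: 298.268.
k=4: B_{8}/(8)! × [f^{(7)}(30) − f^{(7)}(7)] = −1/1209600 × (1.82460e-10 − 3.03516e-10) = 1.00079e-16.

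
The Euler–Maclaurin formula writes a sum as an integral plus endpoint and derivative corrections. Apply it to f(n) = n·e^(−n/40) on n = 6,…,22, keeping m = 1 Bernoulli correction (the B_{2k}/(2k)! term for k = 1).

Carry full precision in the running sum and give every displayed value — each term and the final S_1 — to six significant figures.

Integral: ∫_6^22 x·e^(−x/40) dx = 152.867.
½[f(6) + f(22)] = ½[5.16425 + 12.6929] = 8.92857.
Running total after boundary: 161.796.
Correction k=1: B_{2}/2! · (f^{(1)}(22) − f^{(1)}(6)) = 1/12 · (0.259627 − 0.731602) = -0.0393312.

S_1 ≈ 161.756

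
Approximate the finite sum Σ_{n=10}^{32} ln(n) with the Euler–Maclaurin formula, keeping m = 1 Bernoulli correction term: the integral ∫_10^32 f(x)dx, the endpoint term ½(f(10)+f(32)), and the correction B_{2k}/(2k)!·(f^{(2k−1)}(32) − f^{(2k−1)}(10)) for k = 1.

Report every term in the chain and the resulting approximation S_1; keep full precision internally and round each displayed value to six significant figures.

The integral term ∫_10^32 ln(x) dx = 65.8777.
Endpoint term: (f(10) + f(32))/2 = (2.30259 + 3.46574)/2 = 2.88416.
Integral + boundary = 68.7619.
Order-1 term: 1/12 · (0.0312500 − 0.100000) = -0.00572917.

S_1 ≈ 68.7561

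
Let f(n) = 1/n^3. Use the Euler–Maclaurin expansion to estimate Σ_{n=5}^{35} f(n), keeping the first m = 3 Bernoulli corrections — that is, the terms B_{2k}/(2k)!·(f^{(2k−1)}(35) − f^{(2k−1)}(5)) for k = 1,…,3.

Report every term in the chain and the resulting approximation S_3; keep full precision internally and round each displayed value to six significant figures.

S_3 ≈ 0.0239982

The integral term ∫_5^35 1/x^3 dx = 0.0195918.
Boundary: ½(f(5) + f(35)) = ½(0.00800000 + 2.33236e-05) = 0.00401166.
Integral + boundary = 0.0236035.
k=1: B_{2}/(2)! × [f^{(1)}(35) − f^{(1)}(5)] = 1/12 × (-1.99917e-06 − (-0.00480000)) = 0.000399833.
Partial sum through k=1: 0.0240033.
k=2: B_{4}/(4)! × [f^{(3)}(35) − f^{(3)}(5)] = −1/720 × (-3.26395e-08 − (-0.00384000)) = -5.33329e-06.
Partial sum through k=2: 0.0239980.
k=3: B_{6}/(6)! × [f^{(5)}(35) − f^{(5)}(5)] = 1/30240 × (-1.11907e-09 − (-0.00645120)) = 2.13333e-07.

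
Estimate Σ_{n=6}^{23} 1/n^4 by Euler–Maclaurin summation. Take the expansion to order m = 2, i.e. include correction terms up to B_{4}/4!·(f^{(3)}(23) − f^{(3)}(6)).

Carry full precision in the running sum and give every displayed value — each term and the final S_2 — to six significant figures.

S_2 ≈ 0.00194562

∫_6^23 1/x^4 dx evaluates to 0.00151581.
Endpoint term: (f(6) + f(23))/2 = (0.000771605 + 3.57346e-06)/2 = 0.000387589.
Integral + boundary = 0.00190340.
Correction k=1: B_{2}/2! · (f^{(1)}(23) − f^{(1)}(6)) = 1/12 · (-6.21471e-07 − (-0.000514403)) = 4.28152e-05.
Running total after k=1: 0.00194622.
Correction k=2: B_{4}/4! · (f^{(3)}(23) − f^{(3)}(6)) = −1/720 · (-3.52441e-08 − (-0.000428669)) = -5.95325e-07.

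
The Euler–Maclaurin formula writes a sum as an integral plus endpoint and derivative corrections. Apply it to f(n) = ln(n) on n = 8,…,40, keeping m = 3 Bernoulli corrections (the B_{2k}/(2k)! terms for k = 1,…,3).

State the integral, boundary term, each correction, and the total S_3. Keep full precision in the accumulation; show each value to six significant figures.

The integral term ∫_8^40 ln(x) dx = 98.9196.
Endpoint term: (f(8) + f(40))/2 = (2.07944 + 3.68888)/2 = 2.88416.
Running total after boundary: 101.804.
Correction k=1: B_{2}/2! · (f^{(1)}(40) − f^{(1)}(8)) = 1/12 · (0.0250000 − 0.125000) = -0.00833333.
After k=1: 101.795.
Correction k=2: B_{4}/4! · (f^{(3)}(40) − f^{(3)}(8)) = −1/720 · (3.12500e-05 − 0.00390625) = 5.38194e-06.
After k=2: 101.795.
Correction k=3: B_{6}/6! · (f^{(5)}(40) − f^{(5)}(8)) = 1/30240 · (2.34375e-07 − 0.000732422) = -2.42125e-08.

S_3 ≈ 101.795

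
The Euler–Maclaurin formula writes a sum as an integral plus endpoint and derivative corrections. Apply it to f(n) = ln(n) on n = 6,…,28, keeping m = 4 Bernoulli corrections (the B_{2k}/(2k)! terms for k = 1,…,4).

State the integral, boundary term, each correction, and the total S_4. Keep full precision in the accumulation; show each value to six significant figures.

S_4 ≈ 63.1023

∫_6^28 ln(x) dx evaluates to 60.5512.
½[f(6) + f(28)] = ½[1.79176 + 3.33220] = 2.56198.
Integral + boundary = 63.1132.
Order-1 term: 1/12 · (0.0357143 − 0.166667) = -0.0109127.
Partial sum through k=1: 63.1022.
Order-2 term: −1/720 · (9.11079e-05 − 0.00925926) = 1.27335e-05.
Partial sum through k=2: 63.1023.
Order-3 term: 1/30240 · (1.39451e-06 − 0.00308642) = -1.02018e-07.
Partial sum through k=3: 63.1023.
Order-4 term: −1/1209600 · (5.33613e-08 − 0.00257202) = 2.12629e-09.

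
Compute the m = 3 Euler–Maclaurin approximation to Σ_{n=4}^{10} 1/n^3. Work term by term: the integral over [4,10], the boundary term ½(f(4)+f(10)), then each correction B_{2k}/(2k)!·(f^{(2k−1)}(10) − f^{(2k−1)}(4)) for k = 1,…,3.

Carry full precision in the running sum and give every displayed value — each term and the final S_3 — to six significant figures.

S_3 ≈ 0.0354951

The integral term ∫_4^10 1/x^3 dx = 0.0262500.
½[f(4) + f(10)] = ½[0.0156250 + 0.00100000] = 0.00831250.
Running total after boundary: 0.0345625.
Correction k=1: B_{2}/2! · (f^{(1)}(10) − f^{(1)}(4)) = 1/12 · (-0.000300000 − (-0.0117188)) = 0.000951563.
After k=1: 0.0355141.
Correction k=2: B_{4}/4! · (f^{(3)}(10) − f^{(3)}(4)) = −1/720 · (-6.00000e-05 − (-0.0146484)) = -2.02617e-05.
After k=2: 0.0354938.
Correction k=3: B_{6}/6! · (f^{(5)}(10) − f^{(5)}(4)) = 1/30240 · (-2.52000e-05 − (-0.0384521)) = 1.27073e-06.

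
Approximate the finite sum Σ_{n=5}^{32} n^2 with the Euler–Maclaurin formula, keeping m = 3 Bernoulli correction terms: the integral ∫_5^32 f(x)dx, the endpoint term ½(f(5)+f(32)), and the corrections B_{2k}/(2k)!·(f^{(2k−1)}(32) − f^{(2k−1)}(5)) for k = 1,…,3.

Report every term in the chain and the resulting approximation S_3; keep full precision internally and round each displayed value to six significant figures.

∫_5^32 x^2 dx evaluates to 10881.0.
½[f(5) + f(32)] = ½[25.0000 + 1024.00] = 524.500.
So far: 11405.5.
k=1: B_{2}/(2)! × [f^{(1)}(32) − f^{(1)}(5)] = 1/12 × (64.0000 − 10.0000) = 4.50000.
Running total after k=1: 11410.0.
k=2: B_{4}/(4)! × [f^{(3)}(32) − f^{(3)}(5)] = −1/720 × (0.00000 − 0.00000) = 0.00000.
Running total after k=2: 11410.0.
k=3: B_{6}/(6)! × [f^{(5)}(32) − f^{(5)}(5)] = 1/30240 × (0.00000 − 0.00000) = 0.00000.

S_3 ≈ 11410.0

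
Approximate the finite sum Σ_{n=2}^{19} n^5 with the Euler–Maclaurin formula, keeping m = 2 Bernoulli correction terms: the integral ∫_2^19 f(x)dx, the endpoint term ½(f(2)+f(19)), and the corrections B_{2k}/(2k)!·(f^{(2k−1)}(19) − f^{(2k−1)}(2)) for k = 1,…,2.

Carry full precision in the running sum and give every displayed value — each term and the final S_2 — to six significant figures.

S_2 ≈ 9.13330e+06

The integral term ∫_2^19 x^5 dx = 7.84097e+06.
Boundary: ½(f(2) + f(19)) = ½(32.0000 + 2.47610e+06) = 1.23807e+06.
Running total after boundary: 9.07904e+06.
Order-1 term: 1/12 · (651605 − 80.0000) = 54293.8.
Partial sum through k=1: 9.13333e+06.
Order-2 term: −1/720 · (21660.0 − 240.000) = -29.7500.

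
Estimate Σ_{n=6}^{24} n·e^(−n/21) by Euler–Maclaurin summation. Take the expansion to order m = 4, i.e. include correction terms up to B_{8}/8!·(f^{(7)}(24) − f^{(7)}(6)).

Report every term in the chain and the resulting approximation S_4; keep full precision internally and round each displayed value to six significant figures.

The integral term ∫_6^24 x·e^(−x/21) dx = 124.721.
Endpoint term: (f(6) + f(24))/2 = (4.50886 + 7.65376)/2 = 6.08131.
So far: 130.802.
Order-1 term: 1/12 · (-0.0455581 − 0.536769) = -0.0485273.
Partial sum through k=1: 130.754.
Order-2 term: −1/720 · (0.00134298 − 0.00462522) = 4.55867e-06.
Partial sum through k=2: 130.754.
Order-3 term: 1/30240 · (6.32488e-06 − 1.82161e-05) = -3.93227e-10.
Partial sum through k=3: 130.754.
Order-4 term: −1/1209600 · (2.17788e-08 − 5.88301e-08) = 3.06311e-14.

S_4 ≈ 130.754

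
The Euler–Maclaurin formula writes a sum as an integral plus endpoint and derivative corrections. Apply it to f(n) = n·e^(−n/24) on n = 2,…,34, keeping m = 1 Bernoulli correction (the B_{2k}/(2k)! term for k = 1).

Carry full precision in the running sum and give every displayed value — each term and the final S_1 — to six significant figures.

Integral: ∫_2^34 x·e^(−x/24) dx = 236.518.
½[f(2) + f(34)] = ½[1.84009 + 8.24572] = 5.04290.
Running total after boundary: 241.561.
Correction k=1: B_{2}/2! · (f^{(1)}(34) − f^{(1)}(2)) = 1/12 · (-0.101050 − 0.843374) = -0.0787020.

S_1 ≈ 241.483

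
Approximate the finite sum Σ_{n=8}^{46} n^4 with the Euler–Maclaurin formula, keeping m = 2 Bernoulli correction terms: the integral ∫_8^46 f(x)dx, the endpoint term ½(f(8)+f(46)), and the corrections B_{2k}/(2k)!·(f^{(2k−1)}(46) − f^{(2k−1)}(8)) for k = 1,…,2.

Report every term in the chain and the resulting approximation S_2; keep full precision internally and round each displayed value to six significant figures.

S_2 ≈ 4.34591e+07

The integral term ∫_8^46 x^4 dx = 4.11860e+07.
Endpoint term: (f(8) + f(46))/2 = (4096.00 + 4.47746e+06)/2 = 2.24078e+06.
Integral + boundary = 4.34268e+07.
Order-1 term: 1/12 · (389344 − 2048.00) = 32274.7.
Partial sum through k=1: 4.34591e+07.
Order-2 term: −1/720 · (1104.00 − 192.000) = -1.26667.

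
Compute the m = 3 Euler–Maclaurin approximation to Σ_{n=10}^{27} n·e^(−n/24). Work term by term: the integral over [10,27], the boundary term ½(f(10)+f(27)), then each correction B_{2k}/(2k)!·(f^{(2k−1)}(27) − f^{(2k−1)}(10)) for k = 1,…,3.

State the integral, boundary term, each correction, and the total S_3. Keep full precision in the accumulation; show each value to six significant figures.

∫_10^27 x·e^(−x/24) dx evaluates to 140.566.
½[f(10) + f(27)] = ½[6.59241 + 8.76562] = 7.67901.
Running total after boundary: 148.245.
Correction k=1: B_{2}/2! · (f^{(1)}(27) − f^{(1)}(10)) = 1/12 · (-0.0405816 − 0.384557) = -0.0354282.
Partial sum through k=1: 148.209.
Correction k=2: B_{4}/4! · (f^{(3)}(27) − f^{(3)}(10)) = −1/720 · (0.00105681 − 0.00295666) = 2.63868e-06.
Partial sum through k=2: 148.209.
Correction k=3: B_{6}/6! · (f^{(5)}(27) − f^{(5)}(10)) = 1/30240 · (3.79180e-06 − 9.10711e-06) = -1.75771e-10.

S_3 ≈ 148.209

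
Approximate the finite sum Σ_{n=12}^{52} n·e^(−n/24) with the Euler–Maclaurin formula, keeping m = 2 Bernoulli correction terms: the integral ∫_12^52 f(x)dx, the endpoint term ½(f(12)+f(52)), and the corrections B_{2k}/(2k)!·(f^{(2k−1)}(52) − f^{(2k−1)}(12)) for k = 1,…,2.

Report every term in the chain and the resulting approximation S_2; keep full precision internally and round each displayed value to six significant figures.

∫_12^52 x·e^(−x/24) dx evaluates to 315.087.
Endpoint term: (f(12) + f(52))/2 = (7.27837 + 5.95706)/2 = 6.61771.
Integral + boundary = 321.705.
Order-1 term: 1/12 · (-0.133652 − 0.303265) = -0.0364098.
Partial sum through k=1: 321.668.
Order-2 term: −1/720 · (0.000165739 − 0.00263251) = 3.42607e-06.

S_2 ≈ 321.668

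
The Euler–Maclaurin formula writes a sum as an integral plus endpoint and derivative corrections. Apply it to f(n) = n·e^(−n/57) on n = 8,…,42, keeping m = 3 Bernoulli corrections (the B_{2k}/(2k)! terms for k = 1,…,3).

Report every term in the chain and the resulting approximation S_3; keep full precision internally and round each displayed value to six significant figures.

S_3 ≈ 532.448

Integral: ∫_8^42 x·e^(−x/57) dx = 518.973.
Endpoint term: (f(8) + f(42))/2 = (6.95243 + 20.1022)/2 = 13.5273.
Running total after boundary: 532.500.
Order-1 term: 1/12 · (0.125953 − 0.747081) = -0.0517606.
Running total after k=1: 532.448.
Order-2 term: −1/720 · (0.000333395 − 0.000764908) = 5.99325e-07.
Running total after k=2: 532.448.
Order-3 term: 1/30240 · (1.93297e-07 − 4.00085e-07) = -6.83821e-12.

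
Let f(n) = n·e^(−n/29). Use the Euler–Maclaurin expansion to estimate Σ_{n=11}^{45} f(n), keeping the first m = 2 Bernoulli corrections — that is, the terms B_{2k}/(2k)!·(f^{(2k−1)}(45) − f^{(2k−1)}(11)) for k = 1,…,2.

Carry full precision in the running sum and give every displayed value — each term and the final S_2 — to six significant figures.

The integral term ∫_11^45 x·e^(−x/29) dx = 339.127.
Boundary: ½(f(11) + f(45)) = ½(7.52767 + 9.53471) = 8.53119.
So far: 347.658.
Correction k=1: B_{2}/2! · (f^{(1)}(45) − f^{(1)}(11)) = 1/12 · (-0.116901 − 0.424759) = -0.0451383.
Partial sum through k=1: 347.613.
Correction k=2: B_{4}/4! · (f^{(3)}(45) − f^{(3)}(11)) = −1/720 · (0.000364880 − 0.00213249) = 2.45502e-06.

S_2 ≈ 347.613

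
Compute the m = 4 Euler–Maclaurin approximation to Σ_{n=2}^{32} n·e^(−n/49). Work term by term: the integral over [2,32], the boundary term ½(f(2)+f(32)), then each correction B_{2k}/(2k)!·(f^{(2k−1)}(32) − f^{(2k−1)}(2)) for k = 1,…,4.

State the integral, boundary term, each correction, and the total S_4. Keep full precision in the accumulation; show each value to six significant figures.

S_4 ≈ 342.613

Integral: ∫_2^32 x·e^(−x/49) dx = 333.387.
Boundary: ½(f(2) + f(32)) = ½(1.92001 + 16.6544) = 9.28721.
Running total after boundary: 342.674.
Order-1 term: 1/12 · (0.180564 − 0.920822) = -0.0616881.
Running total after k=1: 342.613.
Order-2 term: −1/720 · (0.000508732 − 0.00118319) = 9.36744e-07.
Running total after k=2: 342.613.
Order-3 term: 1/30240 · (3.92445e-07 − 8.25847e-07) = -1.43321e-11.
Running total after k=3: 342.613.
Order-4 term: −1/1209600 · (2.38653e-10 − 4.82676e-10) = 2.01738e-16.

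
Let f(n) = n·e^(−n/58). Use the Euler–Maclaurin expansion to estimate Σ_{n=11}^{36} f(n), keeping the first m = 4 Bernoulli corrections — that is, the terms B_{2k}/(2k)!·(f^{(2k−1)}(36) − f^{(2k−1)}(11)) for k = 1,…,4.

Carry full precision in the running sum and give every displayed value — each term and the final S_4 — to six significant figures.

The integral term ∫_11^36 x·e^(−x/58) dx = 379.781.
Boundary: ½(f(11) + f(36)) = ½(9.09969 + 19.3526) = 14.2262.
So far: 394.007.
Order-1 term: 1/12 · (0.203907 − 0.670353) = -0.0388705.
Partial sum through k=1: 393.968.
Order-2 term: −1/720 · (0.000380218 − 0.000691094) = 4.31772e-07.
Partial sum through k=2: 393.968.
Order-3 term: 1/30240 · (2.08033e-07 − 3.51640e-07) = -4.74891e-12.
Partial sum through k=3: 393.968.
Order-4 term: −1/1209600 · (9.00832e-11 − 1.47991e-10) = 4.78734e-17.

S_4 ≈ 393.968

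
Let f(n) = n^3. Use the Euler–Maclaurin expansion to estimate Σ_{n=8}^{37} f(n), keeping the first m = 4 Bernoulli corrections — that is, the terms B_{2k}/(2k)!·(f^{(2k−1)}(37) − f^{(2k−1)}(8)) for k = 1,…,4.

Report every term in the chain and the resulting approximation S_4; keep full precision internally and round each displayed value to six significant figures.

S_4 ≈ 493425

Integral: ∫_8^37 x^3 dx = 467516.
Boundary: ½(f(8) + f(37)) = ½(512.000 + 50653.0) = 25582.5.
So far: 493099.
Correction k=1: B_{2}/2! · (f^{(1)}(37) − f^{(1)}(8)) = 1/12 · (4107.00 − 192.000) = 326.250.
Running total after k=1: 493425.
Correction k=2: B_{4}/4! · (f^{(3)}(37) − f^{(3)}(8)) = −1/720 · (6.00000 − 6.00000) = 0.00000.
Running total after k=2: 493425.
Correction k=3: B_{6}/6! · (f^{(5)}(37) − f^{(5)}(8)) = 1/30240 · (0.00000 − 0.00000) = 0.00000.
Running total after k=3: 493425.
Correction k=4: B_{8}/8! · (f^{(7)}(37) − f^{(7)}(8)) = −1/1209600 · (0.00000 − 0.00000) = 0.00000.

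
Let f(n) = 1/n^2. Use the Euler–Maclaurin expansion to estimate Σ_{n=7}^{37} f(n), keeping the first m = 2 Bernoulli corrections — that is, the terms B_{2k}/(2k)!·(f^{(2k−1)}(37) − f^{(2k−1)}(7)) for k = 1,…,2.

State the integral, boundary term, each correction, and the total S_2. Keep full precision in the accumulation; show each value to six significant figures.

S_2 ≈ 0.126880

Integral: ∫_7^37 1/x^2 dx = 0.115830.
Endpoint term: (f(7) + f(37))/2 = (0.0204082 + 0.000730460)/2 = 0.0105693.
So far: 0.126399.
k=1: B_{2}/(2)! × [f^{(1)}(37) − f^{(1)}(7)] = 1/12 × (-3.94843e-05 − (-0.00583090)) = 0.000482618.
Partial sum through k=1: 0.126882.
k=2: B_{4}/(4)! × [f^{(3)}(37) − f^{(3)}(7)] = −1/720 × (-3.46101e-07 − (-0.00142798)) = -1.98282e-06.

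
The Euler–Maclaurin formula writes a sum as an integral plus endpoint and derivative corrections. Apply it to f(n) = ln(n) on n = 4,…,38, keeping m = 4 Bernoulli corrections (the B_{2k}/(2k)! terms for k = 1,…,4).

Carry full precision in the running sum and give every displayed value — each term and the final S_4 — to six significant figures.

The integral term ∫_4^38 ln(x) dx = 98.6831.
Endpoint term: (f(4) + f(38))/2 = (1.38629 + 3.63759)/2 = 2.51194.
So far: 101.195.
Correction k=1: B_{2}/2! · (f^{(1)}(38) − f^{(1)}(4)) = 1/12 · (0.0263158 − 0.250000) = -0.0186404.
After k=1: 101.176.
Correction k=2: B_{4}/4! · (f^{(3)}(38) − f^{(3)}(4)) = −1/720 · (3.64485e-05 − 0.0312500) = 4.33522e-05.
After k=2: 101.176.
Correction k=3: B_{6}/6! · (f^{(5)}(38) − f^{(5)}(4)) = 1/30240 · (3.02896e-07 − 0.0234375) = -7.75040e-07.
After k=3: 101.176.
Correction k=4: B_{8}/8! · (f^{(7)}(38) − f^{(7)}(4)) = −1/1209600 · (6.29285e-09 − 0.0439453) = 3.63304e-08.

S_4 ≈ 101.176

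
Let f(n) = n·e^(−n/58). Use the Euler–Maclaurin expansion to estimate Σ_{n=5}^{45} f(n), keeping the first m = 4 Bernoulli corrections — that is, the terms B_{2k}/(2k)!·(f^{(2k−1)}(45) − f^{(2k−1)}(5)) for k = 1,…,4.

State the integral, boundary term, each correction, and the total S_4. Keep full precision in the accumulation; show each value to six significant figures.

S_4 ≈ 614.912

∫_5^45 x·e^(−x/58) dx evaluates to 602.323.
Endpoint term: (f(5) + f(45))/2 = (4.58702 + 20.7138)/2 = 12.6504.
Running total after boundary: 614.973.
Correction k=1: B_{2}/2! · (f^{(1)}(45) − f^{(1)}(5)) = 1/12 · (0.103172 − 0.838318) = -0.0612621.
After k=1: 614.912.
Correction k=2: B_{4}/4! · (f^{(3)}(45) − f^{(3)}(5)) = −1/720 · (0.000304336 − 0.000794627) = 6.80961e-07.
After k=2: 614.912.
Correction k=3: B_{6}/6! · (f^{(5)}(45) − f^{(5)}(5)) = 1/30240 · (1.71820e-07 − 3.98351e-07) = -7.49110e-12.
After k=3: 614.912.
Correction k=4: B_{8}/8! · (f^{(7)}(45) − f^{(7)}(5)) = −1/1209600 · (7.52590e-11 − 1.66613e-10) = 7.55242e-17.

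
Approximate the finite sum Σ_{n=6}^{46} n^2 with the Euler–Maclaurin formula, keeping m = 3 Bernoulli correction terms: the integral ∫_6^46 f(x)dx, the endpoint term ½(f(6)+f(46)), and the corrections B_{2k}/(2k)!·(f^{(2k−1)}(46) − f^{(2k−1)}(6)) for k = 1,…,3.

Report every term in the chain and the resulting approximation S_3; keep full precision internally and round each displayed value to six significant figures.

S_3 ≈ 33456.0

The integral term ∫_6^46 x^2 dx = 32373.3.
Boundary: ½(f(6) + f(46)) = ½(36.0000 + 2116.00) = 1076.00.
Running total after boundary: 33449.3.
Order-1 term: 1/12 · (92.0000 − 12.0000) = 6.66667.
Partial sum through k=1: 33456.0.
Order-2 term: −1/720 · (0.00000 − 0.00000) = 0.00000.
Partial sum through k=2: 33456.0.
Order-3 term: 1/30240 · (0.00000 − 0.00000) = 0.00000.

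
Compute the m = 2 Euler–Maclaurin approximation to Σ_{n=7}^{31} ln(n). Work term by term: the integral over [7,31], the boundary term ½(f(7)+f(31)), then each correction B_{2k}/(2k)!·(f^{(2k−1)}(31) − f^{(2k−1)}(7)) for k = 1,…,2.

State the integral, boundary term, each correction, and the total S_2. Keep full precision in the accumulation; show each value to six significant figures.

The integral term ∫_7^31 ln(x) dx = 68.8322.
Boundary: ½(f(7) + f(31)) = ½(1.94591 + 3.43399) = 2.68995.
Integral + boundary = 71.5222.
k=1: B_{2}/(2)! × [f^{(1)}(31) − f^{(1)}(7)] = 1/12 × (0.0322581 − 0.142857) = -0.00921659.
Running total after k=1: 71.5130.
k=2: B_{4}/(4)! × [f^{(3)}(31) − f^{(3)}(7)] = −1/720 × (6.71344e-05 − 0.00583090) = 8.00524e-06.

S_2 ≈ 71.5130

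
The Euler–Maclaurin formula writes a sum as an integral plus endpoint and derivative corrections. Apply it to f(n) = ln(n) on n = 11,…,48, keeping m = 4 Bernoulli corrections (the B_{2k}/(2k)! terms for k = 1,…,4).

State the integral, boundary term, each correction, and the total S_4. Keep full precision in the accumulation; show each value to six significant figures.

The integral term ∫_11^48 ln(x) dx = 122.441.
½[f(11) + f(48)] = ½[2.39790 + 3.87120] = 3.13455.
So far: 125.575.
Correction k=1: B_{2}/2! · (f^{(1)}(48) − f^{(1)}(11)) = 1/12 · (0.0208333 − 0.0909091) = -0.00583965.
After k=1: 125.570.
Correction k=2: B_{4}/4! · (f^{(3)}(48) − f^{(3)}(11)) = −1/720 · (1.80845e-05 − 0.00150263) = 2.06187e-06.
After k=2: 125.570.
Correction k=3: B_{6}/6! · (f^{(5)}(48) − f^{(5)}(11)) = 1/30240 · (9.41901e-08 − 0.000149021) = -4.92483e-09.
After k=3: 125.570.
Correction k=4: B_{8}/8! · (f^{(7)}(48) − f^{(7)}(11)) = −1/1209600 · (1.22643e-09 − 3.69474e-05) = 3.05441e-11.

S_4 ≈ 125.570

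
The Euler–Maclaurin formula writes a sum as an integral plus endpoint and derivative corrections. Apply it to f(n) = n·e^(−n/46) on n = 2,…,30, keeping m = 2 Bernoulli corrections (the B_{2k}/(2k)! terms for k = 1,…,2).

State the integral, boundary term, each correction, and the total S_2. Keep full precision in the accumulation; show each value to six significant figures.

S_2 ≈ 301.658

Integral: ∫_2^30 x·e^(−x/46) dx = 292.948.
Endpoint term: (f(2) + f(30))/2 = (1.91491 + 15.6274)/2 = 8.77114.
Integral + boundary = 301.719.
Correction k=1: B_{2}/2! · (f^{(1)}(30) − f^{(1)}(2)) = 1/12 · (0.181187 − 0.915825) = -0.0612198.
After k=1: 301.658.
Correction k=2: B_{4}/4! · (f^{(3)}(30) − f^{(3)}(2)) = −1/720 · (0.000577983 − 0.00133777) = 1.05527e-06.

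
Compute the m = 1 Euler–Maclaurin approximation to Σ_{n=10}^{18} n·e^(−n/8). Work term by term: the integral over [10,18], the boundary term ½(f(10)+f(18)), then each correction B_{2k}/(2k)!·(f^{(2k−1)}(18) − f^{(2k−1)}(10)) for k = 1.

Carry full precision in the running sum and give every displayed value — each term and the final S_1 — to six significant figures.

The integral term ∫_10^18 x·e^(−x/8) dx = 19.3337.
½[f(10) + f(18)] = ½[2.86505 + 1.89719] = 2.38112.
So far: 21.7148.
k=1: B_{2}/(2)! × [f^{(1)}(18) − f^{(1)}(10)] = 1/12 × (-0.131749 − (-0.0716262)) = -0.00501024.

S_1 ≈ 21.7098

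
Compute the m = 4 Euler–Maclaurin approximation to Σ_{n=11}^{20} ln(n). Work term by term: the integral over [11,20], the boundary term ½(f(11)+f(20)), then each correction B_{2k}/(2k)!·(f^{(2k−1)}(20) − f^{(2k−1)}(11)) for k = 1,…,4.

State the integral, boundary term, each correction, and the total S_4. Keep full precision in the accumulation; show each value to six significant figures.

S_4 ≈ 27.2312

Integral: ∫_11^20 ln(x) dx = 24.5378.
½[f(11) + f(20)] = ½[2.39790 + 2.99573] = 2.69681.
Integral + boundary = 27.2346.
Order-1 term: 1/12 · (0.0500000 − 0.0909091) = -0.00340909.
Running total after k=1: 27.2312.
Order-2 term: −1/720 · (0.000250000 − 0.00150263) = 1.73976e-06.
Running total after k=2: 27.2312.
Order-3 term: 1/30240 · (7.50000e-06 − 0.000149021) = -4.67993e-09.
Running total after k=3: 27.2312.
Order-4 term: −1/1209600 · (5.62500e-07 − 3.69474e-05) = 3.00801e-11.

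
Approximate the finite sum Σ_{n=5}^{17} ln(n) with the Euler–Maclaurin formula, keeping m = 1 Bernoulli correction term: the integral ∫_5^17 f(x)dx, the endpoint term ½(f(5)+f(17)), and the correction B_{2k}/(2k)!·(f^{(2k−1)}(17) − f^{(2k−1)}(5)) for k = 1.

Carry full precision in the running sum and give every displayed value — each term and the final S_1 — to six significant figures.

The integral term ∫_5^17 ln(x) dx = 28.1174.
½[f(5) + f(17)] = ½[1.60944 + 2.83321] = 2.22133.
Integral + boundary = 30.3388.
Order-1 term: 1/12 · (0.0588235 − 0.200000) = -0.0117647.

S_1 ≈ 30.3270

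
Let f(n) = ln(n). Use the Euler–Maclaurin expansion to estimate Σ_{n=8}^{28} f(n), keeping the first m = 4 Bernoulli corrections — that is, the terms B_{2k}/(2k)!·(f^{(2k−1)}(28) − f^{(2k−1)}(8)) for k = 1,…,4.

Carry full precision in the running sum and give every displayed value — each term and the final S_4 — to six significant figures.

The integral term ∫_8^28 ln(x) dx = 56.6662.
Endpoint term: (f(8) + f(28))/2 = (2.07944 + 3.33220)/2 = 2.70582.
Running total after boundary: 59.3720.
Correction k=1: B_{2}/2! · (f^{(1)}(28) − f^{(1)}(8)) = 1/12 · (0.0357143 − 0.125000) = -0.00744048.
Partial sum through k=1: 59.3646.
Correction k=2: B_{4}/4! · (f^{(3)}(28) − f^{(3)}(8)) = −1/720 · (9.11079e-05 − 0.00390625) = 5.29881e-06.
Partial sum through k=2: 59.3646.
Correction k=3: B_{6}/6! · (f^{(5)}(28) − f^{(5)}(8)) = 1/30240 · (1.39451e-06 − 0.000732422) = -2.41742e-08.
Partial sum through k=3: 59.3646.
Correction k=4: B_{8}/8! · (f^{(7)}(28) − f^{(7)}(8)) = −1/1209600 · (5.33613e-08 − 0.000343323) = 2.83788e-10.

S_4 ≈ 59.3646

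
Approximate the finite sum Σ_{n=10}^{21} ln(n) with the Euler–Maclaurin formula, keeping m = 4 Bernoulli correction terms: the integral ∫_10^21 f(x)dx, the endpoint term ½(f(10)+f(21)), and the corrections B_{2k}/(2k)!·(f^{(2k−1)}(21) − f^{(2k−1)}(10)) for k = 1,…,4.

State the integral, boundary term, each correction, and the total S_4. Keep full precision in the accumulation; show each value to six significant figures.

S_4 ≈ 32.5783

∫_10^21 ln(x) dx evaluates to 29.9091.
Boundary: ½(f(10) + f(21)) = ½(2.30259 + 3.04452) = 2.67355.
Running total after boundary: 32.5827.
Correction k=1: B_{2}/2! · (f^{(1)}(21) − f^{(1)}(10)) = 1/12 · (0.0476190 − 0.100000) = -0.00436508.
Partial sum through k=1: 32.5783.
Correction k=2: B_{4}/4! · (f^{(3)}(21) − f^{(3)}(10)) = −1/720 · (0.000215959 − 0.00200000) = 2.47783e-06.
Partial sum through k=2: 32.5783.
Correction k=3: B_{6}/6! · (f^{(5)}(21) − f^{(5)}(10)) = 1/30240 · (5.87645e-06 − 0.000240000) = -7.74218e-09.
Partial sum through k=3: 32.5783.
Correction k=4: B_{8}/8! · (f^{(7)}(21) − f^{(7)}(10)) = −1/1209600 · (3.99758e-07 − 7.20000e-05) = 5.91933e-11.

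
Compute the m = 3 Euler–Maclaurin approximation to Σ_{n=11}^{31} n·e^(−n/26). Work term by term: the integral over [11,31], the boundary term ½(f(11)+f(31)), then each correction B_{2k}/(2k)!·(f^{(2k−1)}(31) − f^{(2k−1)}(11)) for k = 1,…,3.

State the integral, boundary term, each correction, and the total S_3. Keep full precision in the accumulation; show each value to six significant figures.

Integral: ∫_11^31 x·e^(−x/26) dx = 180.320.
Endpoint term: (f(11) + f(31))/2 = (7.20531 + 9.40912)/2 = 8.30722.
So far: 188.628.
Order-1 term: 1/12 · (-0.0583692 − 0.377901) = -0.0363558.
After k=1: 188.591.
Order-2 term: −1/720 · (0.000811643 − 0.00249698) = 2.34074e-06.
After k=2: 188.591.
Order-3 term: 1/30240 · (2.52904e-06 − 6.56055e-06) = -1.33317e-10.

S_3 ≈ 188.591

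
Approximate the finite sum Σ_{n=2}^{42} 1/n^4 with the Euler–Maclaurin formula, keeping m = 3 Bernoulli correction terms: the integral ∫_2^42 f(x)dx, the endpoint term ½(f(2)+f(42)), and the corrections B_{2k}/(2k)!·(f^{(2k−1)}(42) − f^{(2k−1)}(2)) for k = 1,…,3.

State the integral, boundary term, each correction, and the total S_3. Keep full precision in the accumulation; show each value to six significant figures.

S_3 ≈ 0.0824609

Integral: ∫_2^42 1/x^4 dx = 0.0416622.
Endpoint term: (f(2) + f(42))/2 = (0.0625000 + 3.21368e-07)/2 = 0.0312502.
So far: 0.0729123.
Order-1 term: 1/12 · (-3.06065e-08 − (-0.125000)) = 0.0104167.
Running total after k=1: 0.0833290.
Order-2 term: −1/720 · (-5.20519e-10 − (-0.937500)) = -0.00130208.
Running total after k=2: 0.0820269.
Order-3 term: 1/30240 · (-1.65244e-11 − (-13.1250)) = 0.000434028.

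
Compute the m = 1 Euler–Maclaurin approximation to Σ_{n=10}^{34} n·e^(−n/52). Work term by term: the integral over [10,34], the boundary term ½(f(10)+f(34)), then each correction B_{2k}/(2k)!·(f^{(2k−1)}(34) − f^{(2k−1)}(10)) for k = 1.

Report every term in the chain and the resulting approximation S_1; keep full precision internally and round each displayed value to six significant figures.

S_1 ≈ 347.269

Integral: ∫_10^34 x·e^(−x/52) dx = 334.344.
Boundary: ½(f(10) + f(34)) = ½(8.25053 + 17.6814) = 12.9660.
Running total after boundary: 347.310.
Order-1 term: 1/12 · (0.180014 − 0.666389) = -0.0405312.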